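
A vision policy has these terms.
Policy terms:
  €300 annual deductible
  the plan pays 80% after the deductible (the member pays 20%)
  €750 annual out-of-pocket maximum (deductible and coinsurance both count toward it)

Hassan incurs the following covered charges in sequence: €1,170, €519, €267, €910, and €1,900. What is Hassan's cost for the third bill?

€53.40

Claim 1 — €1,170: €300 to deductible, leaving €870; member's 20% is €174. Member owes €474 (running OOP €474).
Claim 2 — €519: 20% coinsurance on €519 = €103.80. Member pays €103.80; OOP now €577.80.
Claim 3 — €267: deductible already satisfied, so member's share is 20% × €267 = €53.40. Member owes €53.40 (running OOP €631.20).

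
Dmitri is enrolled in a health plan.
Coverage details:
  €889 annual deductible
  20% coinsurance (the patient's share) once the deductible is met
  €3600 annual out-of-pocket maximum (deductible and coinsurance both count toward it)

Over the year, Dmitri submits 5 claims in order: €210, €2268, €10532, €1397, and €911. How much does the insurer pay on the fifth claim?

Claim 1 (€210): all of it applies to the deductible. Cost to patient: €210. OOP to date €210. Plan pays €210 − €210 = €0.
Claim 2 (€2268): deductible takes €679, €1589 remains; coinsurance €1589 × 20% = €317.80. Cost to patient: €996.80. OOP to date €1206.80. Insurer: €2268 − €996.80 = €1271.20.
Claim 3 (€10532): deductible already satisfied, so patient's share is 20% × €10532 = €2106.40. Patient pays €2106.40; OOP now €3313.20. Plan pays €10532 − €2106.40 = €8425.60.
Claim 4 (€1397): deductible already satisfied, so patient's share is 20% × €1397 = €279.40. Patient owes €279.40 (running OOP €3592.60). Plan pays €1397 − €279.40 = €1117.60.
Claim 5 (€911): 20% coinsurance on €911 = €182.20. Adding that to €3592.60 gives €3774.80, past the €3600 cap; patient pays only €3600 − €3592.60 = €7.40. Insurer: €911 − €7.40 = €903.60.

€903.60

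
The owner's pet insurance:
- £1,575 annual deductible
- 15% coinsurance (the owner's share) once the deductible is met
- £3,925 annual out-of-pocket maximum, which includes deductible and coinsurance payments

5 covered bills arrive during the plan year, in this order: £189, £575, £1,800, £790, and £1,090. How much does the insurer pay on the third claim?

Claim 1 (£189): all of it applies to the deductible. Cost to owner: £189. OOP to date £189. Plan pays £189 − £189 = £0.
Claim 2 (£575): entire amount goes to the deductible. Cost to owner: £575. OOP to date £764. Insurer: £575 − £575 = £0.
Claim 3 (£1,800): £811 finishes the deductible; £989 goes to coinsurance; owner's 15% is £148.35. Owner owes £959.35 (running OOP £1,723.35). Plan pays £1,800 − £959.35 = £840.65.

£840.65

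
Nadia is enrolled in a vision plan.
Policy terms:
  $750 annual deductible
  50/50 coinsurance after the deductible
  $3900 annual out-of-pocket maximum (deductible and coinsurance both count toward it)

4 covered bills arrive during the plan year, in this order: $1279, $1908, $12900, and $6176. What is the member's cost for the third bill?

Bill 1, $1279: $750 to deductible, leaving $529; coinsurance $529 × 50% = $264.50. Cost to member: $1014.50. OOP to date $1014.50.
Bill 2, $1908: deductible already satisfied, so member's share is 50% × $1908 = $954. Member pays $954; OOP now $1968.50.
Bill 3, $12900: 50% coinsurance on $12900 = $6450. Adding that to $1968.50 gives $8418.50, past the $3900 cap; member pays only $3900 − $1968.50 = $1931.50.

$1931.50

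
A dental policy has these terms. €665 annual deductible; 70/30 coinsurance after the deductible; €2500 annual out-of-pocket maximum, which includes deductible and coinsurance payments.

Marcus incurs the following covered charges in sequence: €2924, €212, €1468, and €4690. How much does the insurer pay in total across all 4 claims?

€6794

Claim 1 — €2924: €665 finishes the deductible; €2259 goes to coinsurance; 30% of €2259 = €677.70. Cost to patient: €1342.70. OOP to date €1342.70. Insurer: €2924 − €1342.70 = €1581.30.
Claim 2 — €212: deductible met; 30% of €212 = €63.60. Cost to patient: €63.60. OOP to date €1406.30. Plan pays €212 − €63.60 = €148.40.
Claim 3 — €1468: deductible already satisfied, so patient's share is 30% × €1468 = €440.40. Cost to patient: €440.40. OOP to date €1846.70. Plan pays €1468 − €440.40 = €1027.60.
Claim 4 — €4690: deductible already satisfied, so patient's share is 30% × €4690 = €1407. That would push OOP to €3253.70, over the €2500 cap, so patient pays €2500 − €1846.70 = €653.30. Plan pays €4690 − €653.30 = €4036.70.
Insurer total: €1581.30 + €148.40 + €1027.60 + €4036.70 = €6794.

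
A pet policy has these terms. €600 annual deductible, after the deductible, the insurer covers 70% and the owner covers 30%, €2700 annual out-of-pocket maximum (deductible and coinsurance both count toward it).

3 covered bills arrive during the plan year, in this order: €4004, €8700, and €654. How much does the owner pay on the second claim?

€1078.80

Claim 1 — €4004: €600 to deductible, leaving €3404; coinsurance €3404 × 30% = €1021.20. Owner owes €1621.20 (running OOP €1621.20).
Claim 2 — €8700: deductible met; 30% of €8700 = €2610. That would push OOP to €4231.20, over the €2700 cap, so owner pays €2700 − €1621.20 = €1078.80.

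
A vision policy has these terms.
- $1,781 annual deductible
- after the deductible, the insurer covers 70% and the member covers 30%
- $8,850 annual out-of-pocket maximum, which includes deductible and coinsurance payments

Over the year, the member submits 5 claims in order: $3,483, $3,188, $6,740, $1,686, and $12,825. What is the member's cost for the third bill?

Claim 1 — $3,483: $1,781 to deductible, leaving $1,702; coinsurance $1,702 × 30% = $510.60. Member pays $2,291.60; OOP now $2,291.60.
Claim 2 — $3,188: 30% coinsurance on $3,188 = $956.40. Member owes $956.40 (running OOP $3,248).
Claim 3 — $6,740: deductible already satisfied, so member's share is 30% × $6,740 = $2,022. Member owes $2,022 (running OOP $5,270).

$2,022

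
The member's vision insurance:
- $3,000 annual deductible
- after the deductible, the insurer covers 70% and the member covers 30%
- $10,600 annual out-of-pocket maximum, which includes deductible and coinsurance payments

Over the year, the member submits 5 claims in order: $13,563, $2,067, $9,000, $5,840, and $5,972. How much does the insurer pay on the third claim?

$6,300

Claim 1 ($13,563): $3,000 to deductible, leaving $10,563; 30% of $10,563 = $3,168.90. Cost to member: $6,168.90. OOP to date $6,168.90. Plan pays $13,563 − $6,168.90 = $7,394.10.
Claim 2 ($2,067): deductible already satisfied, so member's share is 30% × $2,067 = $620.10. Member pays $620.10; OOP now $6,789. Plan pays $2,067 − $620.10 = $1,446.90.
Claim 3 ($9,000): deductible already satisfied, so member's share is 30% × $9,000 = $2,700. Member pays $2,700; OOP now $9,489. Insurer: $9,000 − $2,700 = $6,300.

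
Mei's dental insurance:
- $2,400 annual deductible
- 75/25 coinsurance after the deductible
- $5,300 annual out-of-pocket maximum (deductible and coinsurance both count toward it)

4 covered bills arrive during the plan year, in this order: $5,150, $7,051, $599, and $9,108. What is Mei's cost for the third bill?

$149.75

Claim 1 ($5,150): deductible takes $2,400, $2,750 remains; patient's 25% is $687.50. Patient pays $3,087.50; OOP now $3,087.50.
Claim 2 ($7,051): 25% coinsurance on $7,051 = $1,762.75. Cost to patient: $1,762.75. OOP to date $4,850.25.
Claim 3 ($599): deductible already satisfied, so patient's share is 25% × $599 = $149.75. Patient pays $149.75; OOP now $5,000.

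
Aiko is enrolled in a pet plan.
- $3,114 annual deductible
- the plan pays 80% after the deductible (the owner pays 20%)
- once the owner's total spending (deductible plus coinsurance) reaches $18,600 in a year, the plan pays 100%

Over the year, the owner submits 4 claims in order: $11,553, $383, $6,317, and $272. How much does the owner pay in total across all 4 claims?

#1 ($11,553): $3,114 to deductible, leaving $8,439; 20% of $8,439 = $1,687.80. Cost to owner: $4,801.80. OOP to date $4,801.80.
#2 ($383): 20% coinsurance on $383 = $76.60. Cost to owner: $76.60. OOP to date $4,878.40.
#3 ($6,317): 20% coinsurance on $6,317 = $1,263.40. Cost to owner: $1,263.40. OOP to date $6,141.80.
#4 ($272): deductible already satisfied, so owner's share is 20% × $272 = $54.40. Owner owes $54.40 (running OOP $6,196.20).
Total paid by the owner: $4,801.80 + $76.60 + $1,263.40 + $54.40 = $6,196.20.

$6,196.20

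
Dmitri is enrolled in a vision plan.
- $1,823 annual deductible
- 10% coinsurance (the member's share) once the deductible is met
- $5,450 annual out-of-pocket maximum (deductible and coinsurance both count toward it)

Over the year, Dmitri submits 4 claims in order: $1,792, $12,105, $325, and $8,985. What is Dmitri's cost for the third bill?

$32.50

Claim 1 ($1,792): fully absorbed by the deductible. Cost to member: $1,792. OOP to date $1,792.
Claim 2 ($12,105): $31 finishes the deductible; $12,074 goes to coinsurance; coinsurance $12,074 × 10% = $1,207.40. Member owes $1,238.40 (running OOP $3,030.40).
Claim 3 ($325): deductible already satisfied, so member's share is 10% × $325 = $32.50. Member owes $32.50 (running OOP $3,062.90).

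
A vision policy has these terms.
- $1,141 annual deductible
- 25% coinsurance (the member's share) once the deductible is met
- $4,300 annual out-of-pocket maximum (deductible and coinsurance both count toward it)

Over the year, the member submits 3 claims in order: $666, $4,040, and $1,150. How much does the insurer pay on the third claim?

Bill 1, $666: entire amount goes to the deductible. Member owes $666 (running OOP $666). Insurer: $666 − $666 = $0.
Bill 2, $4,040: $475 finishes the deductible; $3,565 goes to coinsurance; coinsurance $3,565 × 25% = $891.25. Member pays $1,366.25; OOP now $2,032.25. Insurer: $4,040 − $1,366.25 = $2,673.75.
Bill 3, $1,150: deductible met; 25% of $1,150 = $287.50. Cost to member: $287.50. OOP to date $2,319.75. Plan pays $1,150 − $287.50 = $862.50.

$862.50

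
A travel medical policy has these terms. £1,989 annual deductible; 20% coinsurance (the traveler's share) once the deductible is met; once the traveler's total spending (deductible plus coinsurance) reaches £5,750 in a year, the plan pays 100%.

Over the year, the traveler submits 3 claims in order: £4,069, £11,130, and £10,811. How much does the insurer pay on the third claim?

Bill 1, £4,069: deductible takes £1,989, £2,080 remains; 20% of £2,080 = £416. Traveler pays £2,405; OOP now £2,405. Insurer: £4,069 − £2,405 = £1,664.
Bill 2, £11,130: deductible already satisfied, so traveler's share is 20% × £11,130 = £2,226. Traveler pays £2,226; OOP now £4,631. Plan pays £11,130 − £2,226 = £8,904.
Bill 3, £10,811: deductible already satisfied, so traveler's share is 20% × £10,811 = £2,162.20. That would push OOP to £6,793.20, over the £5,750 cap, so traveler pays £5,750 − £4,631 = £1,119. Plan pays £10,811 − £1,119 = £9,692.

£9,692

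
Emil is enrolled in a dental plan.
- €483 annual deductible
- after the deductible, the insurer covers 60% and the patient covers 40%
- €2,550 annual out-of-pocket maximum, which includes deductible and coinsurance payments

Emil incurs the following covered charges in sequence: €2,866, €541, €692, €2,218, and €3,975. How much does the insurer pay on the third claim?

Bill 1, €2,866: €483 to deductible, leaving €2,383; patient's 40% is €953.20. Patient pays €1,436.20; OOP now €1,436.20. Plan pays €2,866 − €1,436.20 = €1,429.80.
Bill 2, €541: deductible met; 40% of €541 = €216.40. Cost to patient: €216.40. OOP to date €1,652.60. Insurer: €541 − €216.40 = €324.60.
Bill 3, €692: deductible already satisfied, so patient's share is 40% × €692 = €276.80. Patient owes €276.80 (running OOP €1,929.40). Insurer: €692 − €276.80 = €415.20.

€415.20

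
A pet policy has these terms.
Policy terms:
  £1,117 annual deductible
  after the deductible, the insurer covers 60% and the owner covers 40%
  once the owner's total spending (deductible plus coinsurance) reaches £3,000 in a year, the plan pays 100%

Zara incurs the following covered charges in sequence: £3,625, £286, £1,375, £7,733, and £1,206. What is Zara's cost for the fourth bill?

#1 (£3,625): deductible takes £1,117, £2,508 remains; owner's 40% is £1,003.20. Cost to owner: £2,120.20. OOP to date £2,120.20.
#2 (£286): deductible already satisfied, so owner's share is 40% × £286 = £114.40. Owner pays £114.40; OOP now £2,234.60.
#3 (£1,375): 40% coinsurance on £1,375 = £550. Owner owes £550 (running OOP £2,784.60).
#4 (£7,733): 40% coinsurance on £7,733 = £3,093.20. Adding that to £2,784.60 gives £5,877.80, past the £3,000 cap; owner pays only £3,000 − £2,784.60 = £215.40.

£215.40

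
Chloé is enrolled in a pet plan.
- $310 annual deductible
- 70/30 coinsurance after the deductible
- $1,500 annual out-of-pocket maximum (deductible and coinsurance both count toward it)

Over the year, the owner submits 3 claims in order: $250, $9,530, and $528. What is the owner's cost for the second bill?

$1,250

Claim 1 — $250: fully absorbed by the deductible. Owner owes $250 (running OOP $250).
Claim 2 — $9,530: $60 finishes the deductible; $9,470 goes to coinsurance; 30% of $9,470 = $2,841. Claim cost before the cap: $60 + $2,841 = $2,901. OOP would hit $3,151 > $1,500, so the cap limits the owner to $1,500 − $250 = $1,250.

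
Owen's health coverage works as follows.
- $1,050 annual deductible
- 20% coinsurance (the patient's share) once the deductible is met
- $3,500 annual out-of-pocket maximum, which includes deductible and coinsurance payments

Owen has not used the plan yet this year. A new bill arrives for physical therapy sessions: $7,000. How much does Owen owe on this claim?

Deductible not yet touched, so the first $1,050 of the bill goes to the deductible.
After the $1,050 deductible portion, $7,000 − $1,050 = $5,950 is subject to coinsurance.
Patient's 20% share of $5,950 is $1,190.
Patient responsibility before any cap: $1,050 + $1,190 = $2,240.
Year-to-date out-of-pocket becomes $0 + $2,240 = $2,240, still under the $3,500 maximum, so no cap applies.

$2,240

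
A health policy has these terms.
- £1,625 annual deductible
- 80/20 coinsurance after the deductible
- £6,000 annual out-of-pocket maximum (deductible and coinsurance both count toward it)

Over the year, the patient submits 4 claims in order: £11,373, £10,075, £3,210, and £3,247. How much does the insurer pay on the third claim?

#1 (£11,373): deductible takes £1,625, £9,748 remains; patient's 20% is £1,949.60. Patient pays £3,574.60; OOP now £3,574.60. Insurer: £11,373 − £3,574.60 = £7,798.40.
#2 (£10,075): deductible already satisfied, so patient's share is 20% × £10,075 = £2,015. Patient pays £2,015; OOP now £5,589.60. Insurer: £10,075 − £2,015 = £8,060.
#3 (£3,210): 20% coinsurance on £3,210 = £642. Adding that to £5,589.60 gives £6,231.60, past the £6,000 cap; patient pays only £6,000 − £5,589.60 = £410.40. Insurer: £3,210 − £410.40 = £2,799.60.

£2,799.60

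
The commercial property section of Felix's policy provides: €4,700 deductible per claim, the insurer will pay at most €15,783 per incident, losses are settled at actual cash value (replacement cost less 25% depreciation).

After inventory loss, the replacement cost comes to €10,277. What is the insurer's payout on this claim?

€3,007.75

At 25% depreciation, ACV = €10,277 − €2,569.25 = €7,707.75.
Less the €4,700 deductible: €7,707.75 − €4,700 = €3,007.75.
€3,007.75 ≤ €15,783, so the limit doesn't bind; insurer pays €3,007.75.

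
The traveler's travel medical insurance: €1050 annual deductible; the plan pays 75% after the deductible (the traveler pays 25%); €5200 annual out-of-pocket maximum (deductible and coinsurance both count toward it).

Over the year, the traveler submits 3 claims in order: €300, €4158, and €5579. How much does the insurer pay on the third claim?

€4184.25

Bill 1, €300: all of it applies to the deductible. Cost to traveler: €300. OOP to date €300. Plan pays €300 − €300 = €0.
Bill 2, €4158: €750 to deductible, leaving €3408; 25% of €3408 = €852. Traveler owes €1602 (running OOP €1902). Insurer: €4158 − €1602 = €2556.
Bill 3, €5579: deductible already satisfied, so traveler's share is 25% × €5579 = €1394.75. Traveler owes €1394.75 (running OOP €3296.75). Plan pays €5579 − €1394.75 = €4184.25.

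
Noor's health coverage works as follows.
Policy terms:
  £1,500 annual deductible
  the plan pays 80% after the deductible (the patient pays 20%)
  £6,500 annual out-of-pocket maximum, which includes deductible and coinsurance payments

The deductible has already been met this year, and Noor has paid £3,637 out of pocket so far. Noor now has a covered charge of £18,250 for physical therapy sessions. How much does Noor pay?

The deductible is already satisfied, so the full bill goes to coinsurance.
Coinsurance: £18,250 × 20% = £3,650.
Adding £3,650 to the £3,637 already spent would give £7,287, which exceeds the £6,500 cap; the patient pays just £6,500 − £3,637 = £2,863.

£2,863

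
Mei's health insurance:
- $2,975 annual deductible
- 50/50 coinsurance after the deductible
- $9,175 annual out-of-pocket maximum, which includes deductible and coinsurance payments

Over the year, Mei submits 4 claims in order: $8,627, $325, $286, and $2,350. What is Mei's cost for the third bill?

$143

#1 ($8,627): deductible takes $2,975, $5,652 remains; coinsurance $5,652 × 50% = $2,826. Patient owes $5,801 (running OOP $5,801).
#2 ($325): deductible already satisfied, so patient's share is 50% × $325 = $162.50. Cost to patient: $162.50. OOP to date $5,963.50.
#3 ($286): deductible already satisfied, so patient's share is 50% × $286 = $143. Cost to patient: $143. OOP to date $6,106.50.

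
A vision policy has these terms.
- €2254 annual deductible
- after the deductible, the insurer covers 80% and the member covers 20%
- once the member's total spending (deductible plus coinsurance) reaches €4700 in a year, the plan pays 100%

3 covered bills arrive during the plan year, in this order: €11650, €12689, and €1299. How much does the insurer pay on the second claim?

#1 (€11650): deductible takes €2254, €9396 remains; member's 20% is €1879.20. Member pays €4133.20; OOP now €4133.20. Plan pays €11650 − €4133.20 = €7516.80.
#2 (€12689): deductible met; 20% of €12689 = €2537.80. OOP would hit €6671 > €4700, so the cap limits the member to €4700 − €4133.20 = €566.80. Plan pays €12689 − €566.80 = €12122.20.

€12122.20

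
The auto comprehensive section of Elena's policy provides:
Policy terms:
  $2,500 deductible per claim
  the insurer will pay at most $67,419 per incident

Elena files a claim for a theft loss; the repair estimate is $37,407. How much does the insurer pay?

After the deductible, $37,407 − $2,500 = $34,907 remains.
That's under the $67,419 cap, so the insurer reimburses the full $34,907.

$34,907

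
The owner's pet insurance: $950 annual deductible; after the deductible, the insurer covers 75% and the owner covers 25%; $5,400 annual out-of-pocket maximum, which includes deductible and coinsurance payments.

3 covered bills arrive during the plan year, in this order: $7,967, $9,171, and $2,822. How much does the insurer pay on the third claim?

Claim 1 ($7,967): $950 finishes the deductible; $7,017 goes to coinsurance; coinsurance $7,017 × 25% = $1,754.25. Owner pays $2,704.25; OOP now $2,704.25. Insurer: $7,967 − $2,704.25 = $5,262.75.
Claim 2 ($9,171): deductible already satisfied, so owner's share is 25% × $9,171 = $2,292.75. Owner owes $2,292.75 (running OOP $4,997). Plan pays $9,171 − $2,292.75 = $6,878.25.
Claim 3 ($2,822): deductible already satisfied, so owner's share is 25% × $2,822 = $705.50. Adding that to $4,997 gives $5,702.50, past the $5,400 cap; owner pays only $5,400 − $4,997 = $403. Plan pays $2,822 − $403 = $2,419.

$2,419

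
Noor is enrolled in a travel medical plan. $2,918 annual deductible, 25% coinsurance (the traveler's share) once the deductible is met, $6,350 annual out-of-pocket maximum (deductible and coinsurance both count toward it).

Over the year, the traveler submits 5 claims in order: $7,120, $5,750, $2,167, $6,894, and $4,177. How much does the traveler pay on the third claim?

$541.75

Bill 1, $7,120: $2,918 to deductible, leaving $4,202; 25% of $4,202 = $1,050.50. Cost to traveler: $3,968.50. OOP to date $3,968.50.
Bill 2, $5,750: deductible already satisfied, so traveler's share is 25% × $5,750 = $1,437.50. Traveler pays $1,437.50; OOP now $5,406.
Bill 3, $2,167: 25% coinsurance on $2,167 = $541.75. Cost to traveler: $541.75. OOP to date $5,947.75.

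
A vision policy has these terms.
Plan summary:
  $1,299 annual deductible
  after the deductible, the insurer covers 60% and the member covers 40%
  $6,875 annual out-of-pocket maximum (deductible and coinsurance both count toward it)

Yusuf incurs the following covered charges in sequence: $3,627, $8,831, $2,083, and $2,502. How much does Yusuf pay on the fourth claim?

$279.20

Claim 1 — $3,627: $1,299 to deductible, leaving $2,328; coinsurance $2,328 × 40% = $931.20. Cost to member: $2,230.20. OOP to date $2,230.20.
Claim 2 — $8,831: 40% coinsurance on $8,831 = $3,532.40. Cost to member: $3,532.40. OOP to date $5,762.60.
Claim 3 — $2,083: deductible met; 40% of $2,083 = $833.20. Member pays $833.20; OOP now $6,595.80.
Claim 4 — $2,502: deductible already satisfied, so member's share is 40% × $2,502 = $1,000.80. That would push OOP to $7,596.60, over the $6,875 cap, so member pays $6,875 − $6,595.80 = $279.20.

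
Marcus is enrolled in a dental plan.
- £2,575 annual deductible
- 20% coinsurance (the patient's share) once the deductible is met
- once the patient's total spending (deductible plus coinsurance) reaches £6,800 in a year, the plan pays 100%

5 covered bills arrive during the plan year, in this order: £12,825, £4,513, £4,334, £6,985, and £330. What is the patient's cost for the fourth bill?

Bill 1, £12,825: deductible takes £2,575, £10,250 remains; coinsurance £10,250 × 20% = £2,050. Patient pays £4,625; OOP now £4,625.
Bill 2, £4,513: deductible already satisfied, so patient's share is 20% × £4,513 = £902.60. Patient owes £902.60 (running OOP £5,527.60).
Bill 3, £4,334: deductible met; 20% of £4,334 = £866.80. Cost to patient: £866.80. OOP to date £6,394.40.
Bill 4, £6,985: deductible already satisfied, so patient's share is 20% × £6,985 = £1,397. Adding that to £6,394.40 gives £7,791.40, past the £6,800 cap; patient pays only £6,800 − £6,394.40 = £405.60.

£405.60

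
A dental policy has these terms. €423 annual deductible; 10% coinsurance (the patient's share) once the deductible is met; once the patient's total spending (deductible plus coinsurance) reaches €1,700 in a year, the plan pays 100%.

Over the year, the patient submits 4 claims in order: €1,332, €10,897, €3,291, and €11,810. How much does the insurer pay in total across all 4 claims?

€25,630

Claim 1 (€1,332): €423 finishes the deductible; €909 goes to coinsurance; patient's 10% is €90.90. Patient owes €513.90 (running OOP €513.90). Insurer: €1,332 − €513.90 = €818.10.
Claim 2 (€10,897): deductible met; 10% of €10,897 = €1,089.70. Cost to patient: €1,089.70. OOP to date €1,603.60. Plan pays €10,897 − €1,089.70 = €9,807.30.
Claim 3 (€3,291): 10% coinsurance on €3,291 = €329.10. That would push OOP to €1,932.70, over the €1,700 cap, so patient pays €1,700 − €1,603.60 = €96.40. Insurer: €3,291 − €96.40 = €3,194.60.
Claim 4 (€11,810): deductible met; 10% of €11,810 = €1,181. OOP would hit €2,881 > €1,700, so the cap limits the patient to €1,700 − €1,700 = €0. Plan pays €11,810 − €0 = €11,810.
Insurer total = bills − patient's total = €27,330 − €1,700 = €25,630.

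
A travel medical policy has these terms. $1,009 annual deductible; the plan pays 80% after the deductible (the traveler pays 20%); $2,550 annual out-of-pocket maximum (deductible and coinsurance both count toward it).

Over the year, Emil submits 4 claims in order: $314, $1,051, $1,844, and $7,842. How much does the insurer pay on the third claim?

$1,475.20

#1 ($314): entire amount goes to the deductible. Traveler owes $314 (running OOP $314). Insurer: $314 − $314 = $0.
#2 ($1,051): deductible takes $695, $356 remains; traveler's 20% is $71.20. Traveler owes $766.20 (running OOP $1,080.20). Insurer: $1,051 − $766.20 = $284.80.
#3 ($1,844): deductible met; 20% of $1,844 = $368.80. Cost to traveler: $368.80. OOP to date $1,449. Plan pays $1,844 − $368.80 = $1,475.20.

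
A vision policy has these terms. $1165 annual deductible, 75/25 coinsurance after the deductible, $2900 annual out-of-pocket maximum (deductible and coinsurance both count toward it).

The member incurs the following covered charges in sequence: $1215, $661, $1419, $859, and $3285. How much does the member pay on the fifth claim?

$821.25

Claim 1 ($1215): $1165 to deductible, leaving $50; member's 25% is $12.50. Member owes $1177.50 (running OOP $1177.50).
Claim 2 ($661): deductible met; 25% of $661 = $165.25. Member pays $165.25; OOP now $1342.75.
Claim 3 ($1419): deductible met; 25% of $1419 = $354.75. Member owes $354.75 (running OOP $1697.50).
Claim 4 ($859): deductible already satisfied, so member's share is 25% × $859 = $214.75. Member pays $214.75; OOP now $1912.25.
Claim 5 ($3285): deductible met; 25% of $3285 = $821.25. Cost to member: $821.25. OOP to date $2733.50.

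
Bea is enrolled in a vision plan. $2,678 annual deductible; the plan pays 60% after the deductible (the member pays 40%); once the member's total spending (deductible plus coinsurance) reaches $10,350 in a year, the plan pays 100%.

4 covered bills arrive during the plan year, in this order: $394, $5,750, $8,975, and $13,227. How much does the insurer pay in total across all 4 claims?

#1 ($394): all of it applies to the deductible. Member owes $394 (running OOP $394). Insurer: $394 − $394 = $0.
#2 ($5,750): $2,284 finishes the deductible; $3,466 goes to coinsurance; 40% of $3,466 = $1,386.40. Member owes $3,670.40 (running OOP $4,064.40). Plan pays $5,750 − $3,670.40 = $2,079.60.
#3 ($8,975): 40% coinsurance on $8,975 = $3,590. Cost to member: $3,590. OOP to date $7,654.40. Plan pays $8,975 − $3,590 = $5,385.
#4 ($13,227): deductible met; 40% of $13,227 = $5,290.80. Adding that to $7,654.40 gives $12,945.20, past the $10,350 cap; member pays only $10,350 − $7,654.40 = $2,695.60. Insurer: $13,227 − $2,695.60 = $10,531.40.
Insurer total: $0 + $2,079.60 + $5,385 + $10,531.40 = $17,996.

$17,996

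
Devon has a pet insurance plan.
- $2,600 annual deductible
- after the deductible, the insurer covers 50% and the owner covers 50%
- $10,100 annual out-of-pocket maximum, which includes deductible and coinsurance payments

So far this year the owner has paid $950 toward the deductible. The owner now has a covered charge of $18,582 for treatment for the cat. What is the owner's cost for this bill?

Remaining deductible: $2,600 − $950 = $1,650.
That leaves $18,582 − $1,650 = $16,932 for coinsurance.
Owner's 50% share of $16,932 is $8,466.
Owner responsibility before any cap: $1,650 + $8,466 = $10,116.
Year-to-date out-of-pocket would reach $950 + $10,116 = $11,066, above the $10,100 maximum, so the owner pays only $10,100 − $950 = $9,150.

$9,150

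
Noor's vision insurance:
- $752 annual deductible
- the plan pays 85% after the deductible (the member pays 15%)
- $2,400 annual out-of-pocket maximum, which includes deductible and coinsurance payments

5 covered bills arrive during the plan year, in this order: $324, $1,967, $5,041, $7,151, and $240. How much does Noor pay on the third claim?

#1 ($324): all of it applies to the deductible. Member pays $324; OOP now $324.
#2 ($1,967): $428 finishes the deductible; $1,539 goes to coinsurance; member's 15% is $230.85. Member pays $658.85; OOP now $982.85.
#3 ($5,041): deductible already satisfied, so member's share is 15% × $5,041 = $756.15. Cost to member: $756.15. OOP to date $1,739.

$756.15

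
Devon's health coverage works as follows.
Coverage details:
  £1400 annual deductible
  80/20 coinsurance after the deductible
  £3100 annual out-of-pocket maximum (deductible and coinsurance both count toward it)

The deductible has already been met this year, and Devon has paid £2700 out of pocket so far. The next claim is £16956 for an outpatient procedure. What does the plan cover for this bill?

£16556

The deductible is already satisfied, so the full bill goes to coinsurance.
Patient's 20% share of £16956 is £3391.20.
Year-to-date out-of-pocket would reach £2700 + £3391.20 = £6091.20, above the £3100 maximum, so the patient pays only £3100 − £2700 = £400.
The plan picks up £16956 − £400 = £16556.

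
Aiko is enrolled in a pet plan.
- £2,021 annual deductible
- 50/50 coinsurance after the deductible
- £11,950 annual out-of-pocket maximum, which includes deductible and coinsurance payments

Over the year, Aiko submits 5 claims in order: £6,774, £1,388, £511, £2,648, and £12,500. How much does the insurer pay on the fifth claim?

£7,221

Claim 1 — £6,774: deductible takes £2,021, £4,753 remains; coinsurance £4,753 × 50% = £2,376.50. Cost to owner: £4,397.50. OOP to date £4,397.50. Plan pays £6,774 − £4,397.50 = £2,376.50.
Claim 2 — £1,388: deductible already satisfied, so owner's share is 50% × £1,388 = £694. Cost to owner: £694. OOP to date £5,091.50. Insurer: £1,388 − £694 = £694.
Claim 3 — £511: deductible met; 50% of £511 = £255.50. Owner owes £255.50 (running OOP £5,347). Plan pays £511 − £255.50 = £255.50.
Claim 4 — £2,648: 50% coinsurance on £2,648 = £1,324. Owner owes £1,324 (running OOP £6,671). Insurer: £2,648 − £1,324 = £1,324.
Claim 5 — £12,500: deductible already satisfied, so owner's share is 50% × £12,500 = £6,250. That would push OOP to £12,921, over the £11,950 cap, so owner pays £11,950 − £6,671 = £5,279. Plan pays £12,500 − £5,279 = £7,221.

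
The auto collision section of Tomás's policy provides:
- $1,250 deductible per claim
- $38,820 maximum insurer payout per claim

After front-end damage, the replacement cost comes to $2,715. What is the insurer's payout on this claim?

$1,465

After the deductible, $2,715 − $1,250 = $1,465 remains.
That's under the $38,820 cap, so the insurer reimburses the full $1,465.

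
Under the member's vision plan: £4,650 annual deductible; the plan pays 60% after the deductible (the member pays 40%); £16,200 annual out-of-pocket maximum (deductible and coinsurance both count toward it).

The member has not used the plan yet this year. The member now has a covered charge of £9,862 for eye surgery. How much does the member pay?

Nothing has been paid toward the £4,650 deductible, so the first £4,650 of this charge is applied there.
That leaves £9,862 − £4,650 = £5,212 for coinsurance.
Coinsurance: £5,212 × 40% = £2,084.80.
Member responsibility before any cap: £4,650 + £2,084.80 = £6,734.80.
Total out-of-pocket so far would be £0 + £6,734.80 = £6,734.80, below the £16,200 cap — no reduction.

£6,734.80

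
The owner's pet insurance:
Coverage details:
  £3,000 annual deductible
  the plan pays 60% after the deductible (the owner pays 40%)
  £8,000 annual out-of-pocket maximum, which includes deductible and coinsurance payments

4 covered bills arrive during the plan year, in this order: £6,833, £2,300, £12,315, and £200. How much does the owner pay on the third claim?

£2,546.80

Bill 1, £6,833: £3,000 finishes the deductible; £3,833 goes to coinsurance; 40% of £3,833 = £1,533.20. Cost to owner: £4,533.20. OOP to date £4,533.20.
Bill 2, £2,300: deductible already satisfied, so owner's share is 40% × £2,300 = £920. Owner pays £920; OOP now £5,453.20.
Bill 3, £12,315: deductible met; 40% of £12,315 = £4,926. That would push OOP to £10,379.20, over the £8,000 cap, so owner pays £8,000 − £5,453.20 = £2,546.80.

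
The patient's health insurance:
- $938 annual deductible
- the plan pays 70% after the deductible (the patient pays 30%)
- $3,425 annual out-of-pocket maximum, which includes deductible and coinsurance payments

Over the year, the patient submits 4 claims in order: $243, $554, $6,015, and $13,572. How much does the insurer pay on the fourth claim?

$12,847.20

Claim 1 ($243): all of it applies to the deductible. Patient owes $243 (running OOP $243). Plan pays $243 − $243 = $0.
Claim 2 ($554): fully absorbed by the deductible. Patient owes $554 (running OOP $797). Plan pays $554 − $554 = $0.
Claim 3 ($6,015): deductible takes $141, $5,874 remains; patient's 30% is $1,762.20. Patient pays $1,903.20; OOP now $2,700.20. Insurer: $6,015 − $1,903.20 = $4,111.80.
Claim 4 ($13,572): 30% coinsurance on $13,572 = $4,071.60. That would push OOP to $6,771.80, over the $3,425 cap, so patient pays $3,425 − $2,700.20 = $724.80. Insurer: $13,572 − $724.80 = $12,847.20.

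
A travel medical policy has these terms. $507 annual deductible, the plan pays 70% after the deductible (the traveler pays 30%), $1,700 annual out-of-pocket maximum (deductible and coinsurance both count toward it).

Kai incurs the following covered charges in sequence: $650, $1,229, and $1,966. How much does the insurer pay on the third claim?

$1,376.20

Claim 1 — $650: $507 finishes the deductible; $143 goes to coinsurance; 30% of $143 = $42.90. Traveler pays $549.90; OOP now $549.90. Plan pays $650 − $549.90 = $100.10.
Claim 2 — $1,229: deductible met; 30% of $1,229 = $368.70. Traveler owes $368.70 (running OOP $918.60). Insurer: $1,229 − $368.70 = $860.30.
Claim 3 — $1,966: deductible already satisfied, so traveler's share is 30% × $1,966 = $589.80. Cost to traveler: $589.80. OOP to date $1,508.40. Plan pays $1,966 − $589.80 = $1,376.20.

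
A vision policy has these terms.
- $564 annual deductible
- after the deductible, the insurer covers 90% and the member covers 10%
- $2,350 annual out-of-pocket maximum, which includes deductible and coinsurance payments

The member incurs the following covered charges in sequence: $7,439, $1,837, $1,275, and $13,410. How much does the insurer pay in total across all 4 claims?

$21,611

Bill 1, $7,439: $564 finishes the deductible; $6,875 goes to coinsurance; member's 10% is $687.50. Member pays $1,251.50; OOP now $1,251.50. Plan pays $7,439 − $1,251.50 = $6,187.50.
Bill 2, $1,837: 10% coinsurance on $1,837 = $183.70. Member pays $183.70; OOP now $1,435.20. Plan pays $1,837 − $183.70 = $1,653.30.
Bill 3, $1,275: deductible met; 10% of $1,275 = $127.50. Cost to member: $127.50. OOP to date $1,562.70. Plan pays $1,275 − $127.50 = $1,147.50.
Bill 4, $13,410: deductible already satisfied, so member's share is 10% × $13,410 = $1,341. Adding that to $1,562.70 gives $2,903.70, past the $2,350 cap; member pays only $2,350 − $1,562.70 = $787.30. Insurer: $13,410 − $787.30 = $12,622.70.
Insurer total: $6,187.50 + $1,653.30 + $1,147.50 + $12,622.70 = $21,611.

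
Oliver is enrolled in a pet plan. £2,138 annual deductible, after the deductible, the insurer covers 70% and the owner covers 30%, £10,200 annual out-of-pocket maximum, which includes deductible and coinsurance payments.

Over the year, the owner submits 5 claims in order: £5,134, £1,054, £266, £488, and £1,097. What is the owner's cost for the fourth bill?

Claim 1 — £5,134: deductible takes £2,138, £2,996 remains; 30% of £2,996 = £898.80. Cost to owner: £3,036.80. OOP to date £3,036.80.
Claim 2 — £1,054: 30% coinsurance on £1,054 = £316.20. Owner pays £316.20; OOP now £3,353.
Claim 3 — £266: deductible already satisfied, so owner's share is 30% × £266 = £79.80. Owner owes £79.80 (running OOP £3,432.80).
Claim 4 — £488: deductible met; 30% of £488 = £146.40. Owner owes £146.40 (running OOP £3,579.20).

£146.40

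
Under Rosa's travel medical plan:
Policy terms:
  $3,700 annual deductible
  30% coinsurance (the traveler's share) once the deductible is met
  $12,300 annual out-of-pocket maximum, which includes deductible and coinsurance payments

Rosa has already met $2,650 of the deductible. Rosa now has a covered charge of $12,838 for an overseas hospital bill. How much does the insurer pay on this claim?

$8,251.60

$2,650 of the $3,700 deductible is already met, leaving $1,050.
That leaves $12,838 − $1,050 = $11,788 for coinsurance.
Coinsurance: $11,788 × 30% = $3,536.40.
That puts the traveler's cost at $1,050 + $3,536.40 = $4,586.40 before any cap.
Year-to-date out-of-pocket becomes $2,650 + $4,586.40 = $7,236.40, still under the $12,300 maximum, so no cap applies.
Insurer pays the balance: $12,838 − $4,586.40 = $8,251.60.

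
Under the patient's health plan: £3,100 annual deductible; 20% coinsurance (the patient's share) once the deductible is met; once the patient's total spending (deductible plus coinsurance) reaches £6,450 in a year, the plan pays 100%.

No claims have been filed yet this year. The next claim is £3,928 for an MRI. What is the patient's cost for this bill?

£3,265.60

Nothing has been paid toward the £3,100 deductible, so the first £3,100 of this charge is applied there.
The remaining £828 (= £3,928 − £3,100) moves to coinsurance.
Coinsurance: £828 × 20% = £165.60.
Patient responsibility before any cap: £3,100 + £165.60 = £3,265.60.
Total out-of-pocket so far would be £0 + £3,265.60 = £3,265.60, below the £6,450 cap — no reduction.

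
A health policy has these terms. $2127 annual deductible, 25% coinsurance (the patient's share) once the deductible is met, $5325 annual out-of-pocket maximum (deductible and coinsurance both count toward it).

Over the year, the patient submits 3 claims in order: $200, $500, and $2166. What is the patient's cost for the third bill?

$1611.75

Claim 1 ($200): all of it applies to the deductible. Patient owes $200 (running OOP $200).
Claim 2 ($500): fully absorbed by the deductible. Patient owes $500 (running OOP $700).
Claim 3 ($2166): deductible takes $1427, $739 remains; patient's 25% is $184.75. Patient pays $1611.75; OOP now $2311.75.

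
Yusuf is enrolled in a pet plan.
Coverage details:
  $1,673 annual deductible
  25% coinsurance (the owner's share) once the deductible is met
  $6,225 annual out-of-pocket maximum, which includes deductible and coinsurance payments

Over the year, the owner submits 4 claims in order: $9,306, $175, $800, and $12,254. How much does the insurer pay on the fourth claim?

$9,854

Claim 1 — $9,306: deductible takes $1,673, $7,633 remains; owner's 25% is $1,908.25. Owner owes $3,581.25 (running OOP $3,581.25). Insurer: $9,306 − $3,581.25 = $5,724.75.
Claim 2 — $175: 25% coinsurance on $175 = $43.75. Cost to owner: $43.75. OOP to date $3,625. Plan pays $175 − $43.75 = $131.25.
Claim 3 — $800: 25% coinsurance on $800 = $200. Owner owes $200 (running OOP $3,825). Insurer: $800 − $200 = $600.
Claim 4 — $12,254: deductible met; 25% of $12,254 = $3,063.50. OOP would hit $6,888.50 > $6,225, so the cap limits the owner to $6,225 − $3,825 = $2,400. Plan pays $12,254 − $2,400 = $9,854.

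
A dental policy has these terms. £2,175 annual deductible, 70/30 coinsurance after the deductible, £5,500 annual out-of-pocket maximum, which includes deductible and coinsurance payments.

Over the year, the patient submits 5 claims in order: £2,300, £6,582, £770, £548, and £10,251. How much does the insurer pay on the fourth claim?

£383.60

Bill 1, £2,300: deductible takes £2,175, £125 remains; 30% of £125 = £37.50. Patient owes £2,212.50 (running OOP £2,212.50). Insurer: £2,300 − £2,212.50 = £87.50.
Bill 2, £6,582: deductible already satisfied, so patient's share is 30% × £6,582 = £1,974.60. Patient pays £1,974.60; OOP now £4,187.10. Insurer: £6,582 − £1,974.60 = £4,607.40.
Bill 3, £770: 30% coinsurance on £770 = £231. Cost to patient: £231. OOP to date £4,418.10. Insurer: £770 − £231 = £539.
Bill 4, £548: deductible already satisfied, so patient's share is 30% × £548 = £164.40. Cost to patient: £164.40. OOP to date £4,582.50. Plan pays £548 − £164.40 = £383.60.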